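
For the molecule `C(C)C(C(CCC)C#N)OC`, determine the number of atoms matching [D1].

The query [D1] means: atom with exactly one heavy-atom neighbour (degree 1).
Check the 11 heavy atoms by environment: 4× C (D2) → no; 2× C (D3) → no; 3× C (D1) → match; 1× N (D1) → match; 1× O (D2) → no.
Summing the matching environments: 3 + 1 = 4 matching atoms.

4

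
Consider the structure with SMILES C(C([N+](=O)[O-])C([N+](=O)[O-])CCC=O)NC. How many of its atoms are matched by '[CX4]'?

Check the 15 heavy atoms by environment: 6× C (X4) → match; 2× N (charge +1, X3) → no; 2× O (charge -1, X1) → no; 3× O (X1) → no; 1× C (X3) → no; 1× N (X3) → no.
That gives 6 matching atoms.

6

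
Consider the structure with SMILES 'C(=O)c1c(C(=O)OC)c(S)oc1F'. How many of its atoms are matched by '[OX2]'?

The query [OX2] means: aliphatic oxygen with two total connections — ether, hydroxyl, or ester single-bond O.
Check the 13 heavy atoms by environment: 1× o (aromatic, X2) → no; 4× c (aromatic, X3) → no; 1× S (X2) → no; 1× F (X1) → no; 2× C (X3) → no; 2× O (X1) → no; 1× O (X2) → match; 1× C (X4) → no.
That gives 1 matching atom.

1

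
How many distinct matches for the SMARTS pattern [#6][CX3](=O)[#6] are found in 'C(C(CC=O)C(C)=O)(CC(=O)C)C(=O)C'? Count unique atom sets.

3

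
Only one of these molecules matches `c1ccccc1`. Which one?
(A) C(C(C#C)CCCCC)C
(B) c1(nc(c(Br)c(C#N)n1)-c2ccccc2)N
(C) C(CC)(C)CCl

B

c1ccccc1 describes six aromatic carbons in a ring (a benzene ring).
(A) has a methyl group (-CH3) but no six-membered all-carbon aromatic ring is present.
(B) contains a phenyl ring, which satisfies every atom and bond constraint.
(C) has a methyl group (-CH3) but no six-membered all-carbon aromatic ring is present.
So the answer is (B).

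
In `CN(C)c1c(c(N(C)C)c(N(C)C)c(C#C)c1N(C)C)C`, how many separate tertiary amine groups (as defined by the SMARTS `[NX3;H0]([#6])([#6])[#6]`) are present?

4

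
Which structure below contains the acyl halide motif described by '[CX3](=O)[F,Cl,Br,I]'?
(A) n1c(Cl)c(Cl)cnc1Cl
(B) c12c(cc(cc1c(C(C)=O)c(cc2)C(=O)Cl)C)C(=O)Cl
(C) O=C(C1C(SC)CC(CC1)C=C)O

B

[CX3](=O)[F,Cl,Br,I] describes a carbonyl carbon bonded to a halogen (an acyl halide).
(A) has a chloro substituent but the Cl is not on a carbonyl carbon.
(B) contains an acyl chloride (-C(=O)Cl), which satisfies every atom and bond constraint.
(C) has a carboxylic acid group (-C(=O)OH) but the carbonyl is bonded to -OH, not to a halogen.
So the answer is (B).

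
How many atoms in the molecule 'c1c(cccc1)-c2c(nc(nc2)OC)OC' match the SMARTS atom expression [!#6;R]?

Check the 16 heavy atoms by environment: 2× n (aromatic, in 6-ring) → match; 10× c (aromatic, in 6-ring) → no; 2× O (acyclic) → no; 2× C (acyclic) → no.
That gives 2 matching atoms.

2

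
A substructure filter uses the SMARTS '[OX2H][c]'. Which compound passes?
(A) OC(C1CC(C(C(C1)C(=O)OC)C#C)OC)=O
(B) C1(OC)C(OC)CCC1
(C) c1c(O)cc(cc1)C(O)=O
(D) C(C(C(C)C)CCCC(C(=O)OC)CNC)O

[OX2H][c] describes a hydroxyl oxygen attached to an aromatic carbon (a phenol).
(A) has a methoxy ether (-OCH3) but the oxygen has H0, not H1.
(B) has a methoxy ether (-OCH3) but the oxygen has H0, not H1.
(C) contains a hydroxyl group (-OH), which satisfies every atom and bond constraint.
(D) has a hydroxyl group (-OH) but the -OH is on an aliphatic carbon, not an aromatic c.
So the answer is (C).

C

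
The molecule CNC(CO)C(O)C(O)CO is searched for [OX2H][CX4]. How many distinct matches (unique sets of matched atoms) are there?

4

[OX2H][CX4] is the SMARTS for an aliphatic alcohol: a hydroxyl oxygen bound to an sp3 (X4) carbon.
The molecule carries 4 separate instances of a hydroxyl group (-OH) meeting every constraint; each maps to a distinct set of atoms, giving 4 matches.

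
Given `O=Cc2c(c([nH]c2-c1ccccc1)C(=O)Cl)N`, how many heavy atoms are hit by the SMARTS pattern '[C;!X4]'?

The query [C;!X4] means: aliphatic carbon that does not have four total connections.
Check the 17 heavy atoms by environment: 1× n (aromatic, X3) → no; 10× c (aromatic, X3) → no; 2× C (X3) → match; 2× O (X1) → no; 1× N (X3) → no; 1× Cl (X1) → no.
That gives 2 matching atoms.

2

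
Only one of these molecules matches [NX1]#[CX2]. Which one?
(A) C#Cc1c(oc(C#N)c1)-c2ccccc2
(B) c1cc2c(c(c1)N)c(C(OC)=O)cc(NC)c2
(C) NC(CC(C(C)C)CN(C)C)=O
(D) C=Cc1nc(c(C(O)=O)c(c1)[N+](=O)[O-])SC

[NX1]#[CX2] describes a nitrogen triple-bonded to a two-connected carbon (a nitrile).
(A) contains a nitrile (-C#N), which satisfies every atom and bond constraint.
(B) has a primary amino group (-NH2) but the nitrogen is NX3 (three connections), not NX1 triple-bonded.
(C) has a primary amide (-C(=O)NH2) but the nitrogen is NX3, not NX1.
(D) has a nitro group (-[N+](=O)[O-]) but there is no C#N triple bond.
So the answer is (A).

A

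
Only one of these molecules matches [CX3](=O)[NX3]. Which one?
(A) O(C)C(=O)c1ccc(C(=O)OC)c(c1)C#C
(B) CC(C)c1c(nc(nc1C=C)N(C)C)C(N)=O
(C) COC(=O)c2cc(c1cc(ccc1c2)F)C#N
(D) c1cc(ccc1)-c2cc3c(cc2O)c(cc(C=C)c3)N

B

[CX3](=O)[NX3] describes a carbonyl carbon bonded to a trivalent nitrogen (an amide).
(A) has a methyl-ester group (-C(=O)OCH3) but the carbonyl is bonded to O, not to an NX3 nitrogen.
(B) contains a primary amide (-C(=O)NH2), which satisfies every atom and bond constraint.
(C) has a nitrile (-C#N) but the nitrile N is NX1 (triple-bonded), not NX3.
(D) has a primary amino group (-NH2) but the -NH2 is not attached to a carbonyl carbon.
So the answer is (B).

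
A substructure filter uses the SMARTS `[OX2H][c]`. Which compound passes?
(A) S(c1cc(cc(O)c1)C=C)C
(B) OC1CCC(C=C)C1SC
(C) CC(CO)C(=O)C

A

[OX2H][c] describes a hydroxyl oxygen attached to an aromatic carbon (a phenol).
(A) contains a hydroxyl group (-OH), which satisfies every atom and bond constraint.
(B) has a hydroxyl group (-OH) but the -OH is on an aliphatic carbon, not an aromatic c.
(C) has a hydroxyl group (-OH) but the -OH is on an aliphatic carbon, not an aromatic c.
So the answer is (A).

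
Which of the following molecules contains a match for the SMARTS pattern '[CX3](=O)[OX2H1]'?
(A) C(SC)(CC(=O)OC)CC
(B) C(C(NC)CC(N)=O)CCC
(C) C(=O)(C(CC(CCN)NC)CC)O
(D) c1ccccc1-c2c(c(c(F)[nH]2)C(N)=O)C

C

[CX3](=O)[OX2H1] describes an sp2 carbon double-bonded to O and single-bonded to an -OH oxygen (a carboxylic acid).
(A) has a methyl-ester group (-C(=O)OCH3) but the singly-bonded O has no H (OX2H0, not OX2H1).
(B) has a primary amide (-C(=O)NH2) but the carbonyl is bonded to N, not to an -OH oxygen.
(C) contains a carboxylic acid group (-C(=O)OH), which satisfies every atom and bond constraint.
(D) has a primary amide (-C(=O)NH2) but the carbonyl is bonded to N, not to an -OH oxygen.
So the answer is (C).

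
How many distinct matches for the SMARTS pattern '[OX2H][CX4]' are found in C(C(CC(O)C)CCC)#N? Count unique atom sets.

[OX2H][CX4] is the SMARTS for an aliphatic alcohol: a hydroxyl oxygen bound to an sp3 (X4) carbon.
Exactly one fragment in the molecule meets all constraints, giving 1 match.

1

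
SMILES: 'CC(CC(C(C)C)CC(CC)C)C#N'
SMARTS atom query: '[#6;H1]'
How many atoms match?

4

Check the 14 heavy atoms by environment: 5× C (H3) → no; 4× C (H1) → match; 3× C (H2) → no; 1× C (H0) → no; 1× N (H0) → no.
That gives 4 matching atoms.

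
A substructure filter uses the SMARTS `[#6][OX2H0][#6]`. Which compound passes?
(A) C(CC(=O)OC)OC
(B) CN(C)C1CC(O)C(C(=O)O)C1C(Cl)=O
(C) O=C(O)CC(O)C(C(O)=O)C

A

[#6][OX2H0][#6] describes an aliphatic oxygen bridging two carbons with no H on the oxygen (an ether).
(A) contains a methoxy ether (-OCH3), which satisfies every atom and bond constraint.
(B) has a carboxylic acid group (-C(=O)OH) but the -OH oxygen has H1; the =O is OX1, not OX2.
(C) has a carboxylic acid group (-C(=O)OH) but the -OH oxygen has H1; the =O is OX1, not OX2.
So the answer is (A).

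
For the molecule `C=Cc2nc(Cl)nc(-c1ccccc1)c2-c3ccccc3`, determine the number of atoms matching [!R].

3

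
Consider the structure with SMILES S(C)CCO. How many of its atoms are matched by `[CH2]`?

2

The query [CH2] means: aliphatic carbon with exactly two hydrogens.
Check the 5 heavy atoms by environment: 2× C (H2) → match; 1× S (H0) → no; 1× C (H3) → no; 1× O (H1) → no.
That gives 2 matching atoms.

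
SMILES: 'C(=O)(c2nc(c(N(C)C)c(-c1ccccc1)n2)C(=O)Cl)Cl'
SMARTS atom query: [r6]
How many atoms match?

The query [r6] means: r6 matches atoms in a six-membered ring.
Check the 21 heavy atoms by environment: 2× n (aromatic, in 6-ring) → match; 10× c (aromatic, in 6-ring) → match; 4× C (acyclic) → no; 2× O (acyclic) → no; 2× Cl (acyclic) → no; 1× N (acyclic) → no.
Summing the matching environments: 2 + 10 = 12 matching atoms.

12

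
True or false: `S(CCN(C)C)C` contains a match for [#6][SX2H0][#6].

True

The pattern [#6][SX2H0][#6] describes an aliphatic sulfur bridging two carbons with no H on the sulfur — a thioether.
The molecule carries a methylthio ether (-SCH3), whose atoms satisfy every constraint of the query, so the pattern matches.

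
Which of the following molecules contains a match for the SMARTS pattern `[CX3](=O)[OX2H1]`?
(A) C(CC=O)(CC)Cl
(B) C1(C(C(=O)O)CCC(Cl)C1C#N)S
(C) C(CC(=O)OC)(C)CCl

B

[CX3](=O)[OX2H1] describes an sp2 carbon double-bonded to O and single-bonded to an -OH oxygen (a carboxylic acid).
(A) has an aldehyde (-CHO) but there is no singly-bonded oxygen on the carbonyl carbon.
(B) contains a carboxylic acid group (-C(=O)OH), which satisfies every atom and bond constraint.
(C) has a methyl-ester group (-C(=O)OCH3) but the singly-bonded O has no H (OX2H0, not OX2H1).
So the answer is (B).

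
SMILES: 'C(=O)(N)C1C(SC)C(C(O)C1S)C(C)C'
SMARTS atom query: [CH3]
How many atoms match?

3

The query [CH3] means: aliphatic carbon with exactly three hydrogens.
Check the 15 heavy atoms by environment: 6× C (H1) → no; 1× O (H1) → no; 3× C (H3) → match; 1× S (H0) → no; 1× C (H0) → no; 1× O (H0) → no; 1× N (H2) → no; 1× S (H1) → no.
That gives 3 matching atoms.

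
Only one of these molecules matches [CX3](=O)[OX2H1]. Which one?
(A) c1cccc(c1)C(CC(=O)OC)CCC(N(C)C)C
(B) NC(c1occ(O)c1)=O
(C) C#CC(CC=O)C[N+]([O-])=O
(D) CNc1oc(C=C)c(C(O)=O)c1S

[CX3](=O)[OX2H1] describes an sp2 carbon double-bonded to O and single-bonded to an -OH oxygen (a carboxylic acid).
(A) has a methyl-ester group (-C(=O)OCH3) but the singly-bonded O has no H (OX2H0, not OX2H1).
(B) has a primary amide (-C(=O)NH2) but the carbonyl is bonded to N, not to an -OH oxygen.
(C) has an aldehyde (-CHO) but there is no singly-bonded oxygen on the carbonyl carbon.
(D) contains a carboxylic acid group (-C(=O)OH), which satisfies every atom and bond constraint.
So the answer is (D).

D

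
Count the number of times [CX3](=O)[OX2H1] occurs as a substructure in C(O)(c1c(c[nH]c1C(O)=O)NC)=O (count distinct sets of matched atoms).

2

[CX3](=O)[OX2H1] is the SMARTS for a carboxylic acid: an sp2 carbon double-bonded to O and single-bonded to an -OH oxygen.
The molecule carries 2 separate instances of a carboxylic acid group (-C(=O)OH) meeting every constraint; each maps to a distinct set of atoms, giving 2 matches.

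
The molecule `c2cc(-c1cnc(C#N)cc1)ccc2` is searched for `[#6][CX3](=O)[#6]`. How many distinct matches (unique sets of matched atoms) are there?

0

[#6][CX3](=O)[#6] is the SMARTS for a ketone: a carbonyl carbon (no H) flanked by two carbons.
No fragment in the molecule satisfies every constraint, giving 0 matches.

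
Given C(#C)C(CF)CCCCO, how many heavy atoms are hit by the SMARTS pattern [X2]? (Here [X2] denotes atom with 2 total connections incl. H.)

The query [X2] means: any atom with exactly two total connections (bonds + H).
Check the 10 heavy atoms by environment: 6× C (X4) → no; 1× F (X1) → no; 2× C (X2) → match; 1× O (X2) → match.
Summing the matching environments: 2 + 1 = 3 matching atoms.

3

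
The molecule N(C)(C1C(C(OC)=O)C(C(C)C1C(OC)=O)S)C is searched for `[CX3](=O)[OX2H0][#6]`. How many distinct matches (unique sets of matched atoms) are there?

2

[CX3](=O)[OX2H0][#6] is the SMARTS for an ester: a carbonyl carbon bonded to an oxygen that is itself bonded to carbon (no H on that O).
The molecule carries 2 separate instances of a methyl-ester group (-C(=O)OCH3) meeting every constraint; each maps to a distinct set of atoms, giving 2 matches.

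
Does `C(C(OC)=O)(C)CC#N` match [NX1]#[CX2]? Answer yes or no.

Yes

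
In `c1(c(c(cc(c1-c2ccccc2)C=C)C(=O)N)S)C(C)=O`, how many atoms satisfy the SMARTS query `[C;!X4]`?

4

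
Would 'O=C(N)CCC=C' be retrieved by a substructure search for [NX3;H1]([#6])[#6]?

The pattern [NX3;H1]([#6])[#6] describes a trivalent nitrogen with one H, bonded to two carbons — a secondary amine.
The closest candidate here is a primary amide (-C(=O)NH2), but the -C(=O)NH2 nitrogen has H2, not H1. No other fragment satisfies the full query, so there is no match.

No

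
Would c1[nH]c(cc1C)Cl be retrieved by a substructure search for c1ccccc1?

No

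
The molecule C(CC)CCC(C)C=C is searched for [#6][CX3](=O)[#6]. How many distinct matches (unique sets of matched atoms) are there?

[#6][CX3](=O)[#6] is the SMARTS for a ketone: a carbonyl carbon (no H) flanked by two carbons.
No fragment in the molecule satisfies every constraint, giving 0 matches.

0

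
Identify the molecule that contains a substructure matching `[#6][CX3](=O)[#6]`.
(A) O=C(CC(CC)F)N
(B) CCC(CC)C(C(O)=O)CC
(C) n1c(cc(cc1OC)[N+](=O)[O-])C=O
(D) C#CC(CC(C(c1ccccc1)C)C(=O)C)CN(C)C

[#6][CX3](=O)[#6] describes a carbonyl carbon (no H) flanked by two carbons (a ketone).
(A) has a primary amide (-C(=O)NH2) but one neighbour of the carbonyl carbon is N, not C.
(B) has a carboxylic acid group (-C(=O)OH) but one neighbour of the carbonyl carbon is O, not C.
(C) has an aldehyde (-CHO) but the carbonyl carbon has H1, so it is not flanked by two carbons.
(D) contains an acetyl/ketone group (-C(=O)CH3), which satisfies every atom and bond constraint.
So the answer is (D).

D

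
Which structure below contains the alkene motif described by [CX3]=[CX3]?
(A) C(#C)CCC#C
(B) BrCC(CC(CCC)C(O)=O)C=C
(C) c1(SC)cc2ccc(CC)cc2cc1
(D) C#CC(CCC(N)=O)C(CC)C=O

[CX3]=[CX3] describes a non-aromatic C=C double bond between two sp2 carbons (an alkene).
(A) has an ethynyl group (-C#CH) but the C-C bond is a triple bond, not a double bond.
(B) contains a vinyl group (-CH=CH2), which satisfies every atom and bond constraint.
(C) has an ethyl group (-CH2CH3) but its C-C bond is a single bond between CX4 carbons, not CX3=CX3.
(D) has an ethynyl group (-C#CH) but the C-C bond is a triple bond, not a double bond.
So the answer is (B).

B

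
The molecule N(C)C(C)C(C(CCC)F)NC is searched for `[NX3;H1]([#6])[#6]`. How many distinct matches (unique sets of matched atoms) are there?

2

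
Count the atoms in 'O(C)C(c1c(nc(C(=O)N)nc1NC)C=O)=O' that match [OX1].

3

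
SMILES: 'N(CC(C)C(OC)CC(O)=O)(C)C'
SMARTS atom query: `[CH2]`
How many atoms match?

2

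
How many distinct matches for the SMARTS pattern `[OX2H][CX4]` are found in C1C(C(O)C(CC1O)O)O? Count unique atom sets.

4

[OX2H][CX4] is the SMARTS for an aliphatic alcohol: a hydroxyl oxygen bound to an sp3 (X4) carbon.
The molecule carries 4 separate instances of a hydroxyl group (-OH) meeting every constraint; each maps to a distinct set of atoms, giving 4 matches.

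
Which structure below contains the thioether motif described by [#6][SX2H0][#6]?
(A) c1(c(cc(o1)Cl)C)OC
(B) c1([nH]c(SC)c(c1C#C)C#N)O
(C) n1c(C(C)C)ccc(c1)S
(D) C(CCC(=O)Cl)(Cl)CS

B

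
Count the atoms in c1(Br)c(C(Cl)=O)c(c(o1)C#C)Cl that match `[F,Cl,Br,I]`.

3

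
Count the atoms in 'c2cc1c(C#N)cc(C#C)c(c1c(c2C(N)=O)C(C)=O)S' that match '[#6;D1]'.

The query [#6;D1] means: carbon bonded to exactly one heavy atom.
Check the 21 heavy atoms by environment: 7× c (aromatic, D3) → no; 3× c (aromatic, D2) → no; 1× S (D1) → no; 2× C (D3) → no; 2× O (D1) → no; 2× C (D1) → match; 2× N (D1) → no; 2× C (D2) → no.
That gives 2 matching atoms.

2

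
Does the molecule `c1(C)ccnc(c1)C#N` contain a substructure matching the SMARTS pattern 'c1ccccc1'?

The pattern c1ccccc1 describes six aromatic carbons in a ring — a benzene ring.
The closest candidate here is a methyl group (-CH3), but no six-membered all-carbon aromatic ring is present. No other fragment satisfies the full query, so there is no match.

No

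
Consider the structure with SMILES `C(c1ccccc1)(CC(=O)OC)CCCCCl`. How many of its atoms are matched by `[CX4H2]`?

5

Check the 17 heavy atoms by environment: 5× C (H2, X4) → match; 1× C (H1, X4) → no; 1× C (H0, X3) → no; 1× O (H0, X1) → no; 1× O (H0, X2) → no; 1× C (H3, X4) → no; 1× c (aromatic, H0, X3) → no; 5× c (aromatic, H1, X3) → no; 1× Cl (H0, X1) → no.
That gives 5 matching atoms.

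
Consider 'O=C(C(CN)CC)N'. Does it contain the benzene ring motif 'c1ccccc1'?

No

The pattern c1ccccc1 describes six aromatic carbons in a ring — a benzene ring.
The closest candidate here is a methyl group (-CH3), but no six-membered all-carbon aromatic ring is present. No other fragment satisfies the full query, so there is no match.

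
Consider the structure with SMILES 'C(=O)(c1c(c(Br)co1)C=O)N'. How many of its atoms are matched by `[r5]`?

Check the 11 heavy atoms by environment: 1× o (aromatic, in 5-ring) → match; 4× c (aromatic, in 5-ring) → match; 2× C (acyclic) → no; 2× O (acyclic) → no; 1× N (acyclic) → no; 1× Br (acyclic) → no.
Summing the matching environments: 1 + 4 = 5 matching atoms.

5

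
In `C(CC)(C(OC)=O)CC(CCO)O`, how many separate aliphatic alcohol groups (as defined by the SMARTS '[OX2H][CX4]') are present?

[OX2H][CX4] is the SMARTS for an aliphatic alcohol: a hydroxyl oxygen bound to an sp3 (X4) carbon.
The molecule carries 2 separate instances of a hydroxyl group (-OH) meeting every constraint; each maps to a distinct set of atoms, giving 2 matches.

2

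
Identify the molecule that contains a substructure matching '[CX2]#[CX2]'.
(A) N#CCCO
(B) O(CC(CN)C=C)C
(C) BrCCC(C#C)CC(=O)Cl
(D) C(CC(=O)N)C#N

C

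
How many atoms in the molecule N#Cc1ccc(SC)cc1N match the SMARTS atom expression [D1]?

Check the 11 heavy atoms by environment: 3× c (aromatic, D3) → no; 3× c (aromatic, D2) → no; 2× N (D1) → match; 1× S (D2) → no; 1× C (D1) → match; 1× C (D2) → no.
Summing the matching environments: 2 + 1 = 3 matching atoms.

3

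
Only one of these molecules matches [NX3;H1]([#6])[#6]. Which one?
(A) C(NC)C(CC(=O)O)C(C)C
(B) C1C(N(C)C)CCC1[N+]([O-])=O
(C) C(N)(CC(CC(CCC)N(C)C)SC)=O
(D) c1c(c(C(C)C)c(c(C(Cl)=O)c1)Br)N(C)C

[NX3;H1]([#6])[#6] describes a trivalent nitrogen with one H, bonded to two carbons (a secondary amine).
(A) contains an N-methylamino group (-NHCH3), which satisfies every atom and bond constraint.
(B) has a dimethylamino group (-N(CH3)2) but the nitrogen has H0, not H1.
(C) has a primary amide (-C(=O)NH2) but the -C(=O)NH2 nitrogen has H2, not H1.
(D) has a dimethylamino group (-N(CH3)2) but the nitrogen has H0, not H1.
So the answer is (A).

A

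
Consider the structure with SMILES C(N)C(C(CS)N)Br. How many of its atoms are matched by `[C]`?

4

The query [C] means: uppercase C matches aliphatic (non-aromatic) carbon only.
Check the 8 heavy atoms by environment: 4× C → match; 1× S → no; 2× N → no; 1× Br → no.
That gives 4 matching atoms.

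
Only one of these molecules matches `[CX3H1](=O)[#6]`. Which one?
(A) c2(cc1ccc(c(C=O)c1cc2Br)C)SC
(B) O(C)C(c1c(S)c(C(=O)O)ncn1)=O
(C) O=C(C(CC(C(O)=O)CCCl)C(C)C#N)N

A

[CX3H1](=O)[#6] describes an sp2 carbon with one H, double-bonded to O and single-bonded to carbon (an aldehyde).
(A) contains an aldehyde (-CHO), which satisfies every atom and bond constraint.
(B) has a carboxylic acid group (-C(=O)OH) but the carbonyl carbon has H0 and is bonded to O, not H1.
(C) has a carboxylic acid group (-C(=O)OH) but the carbonyl carbon has H0 and is bonded to O, not H1.
So the answer is (A).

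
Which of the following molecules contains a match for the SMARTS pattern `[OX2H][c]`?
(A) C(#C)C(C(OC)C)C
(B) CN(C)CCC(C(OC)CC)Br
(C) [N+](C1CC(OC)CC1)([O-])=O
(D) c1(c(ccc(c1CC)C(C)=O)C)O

D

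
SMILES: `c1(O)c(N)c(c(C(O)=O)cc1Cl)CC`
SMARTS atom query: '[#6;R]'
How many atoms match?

6

The query [#6;R] means: carbon that is part of a ring.
Check the 14 heavy atoms by environment: 6× c (aromatic, in 6-ring) → match; 3× O (acyclic) → no; 1× Cl (acyclic) → no; 3× C (acyclic) → no; 1× N (acyclic) → no.
That gives 6 matching atoms.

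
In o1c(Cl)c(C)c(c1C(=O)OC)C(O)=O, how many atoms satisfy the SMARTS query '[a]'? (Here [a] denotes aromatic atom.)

Check the 14 heavy atoms by environment: 1× o (aromatic) → match; 4× c (aromatic) → match; 4× C → no; 4× O → no; 1× Cl → no.
Summing the matching environments: 1 + 4 = 5 matching atoms.

5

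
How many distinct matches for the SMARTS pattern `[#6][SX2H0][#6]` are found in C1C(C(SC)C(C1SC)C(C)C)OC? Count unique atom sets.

2

[#6][SX2H0][#6] is the SMARTS for a thioether: an aliphatic sulfur bridging two carbons with no H on the sulfur.
The molecule carries 2 separate instances of a methylthio ether (-SCH3) meeting every constraint; each maps to a distinct set of atoms, giving 2 matches.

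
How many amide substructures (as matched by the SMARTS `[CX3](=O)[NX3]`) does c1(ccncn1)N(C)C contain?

[CX3](=O)[NX3] is the SMARTS for an amide: a carbonyl carbon bonded to a trivalent nitrogen.
No fragment in the molecule satisfies every constraint, giving 0 matches.

0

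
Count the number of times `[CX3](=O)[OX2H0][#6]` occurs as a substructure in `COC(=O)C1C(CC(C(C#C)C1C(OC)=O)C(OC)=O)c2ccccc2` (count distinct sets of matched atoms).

3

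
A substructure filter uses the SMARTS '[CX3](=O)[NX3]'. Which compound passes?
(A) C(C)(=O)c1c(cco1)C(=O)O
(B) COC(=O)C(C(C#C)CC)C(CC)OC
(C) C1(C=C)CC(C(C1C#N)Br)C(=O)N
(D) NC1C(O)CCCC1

C

[CX3](=O)[NX3] describes a carbonyl carbon bonded to a trivalent nitrogen (an amide).
(A) has a carboxylic acid group (-C(=O)OH) but the carbonyl is bonded to O, not to an NX3 nitrogen.
(B) has a methyl-ester group (-C(=O)OCH3) but the carbonyl is bonded to O, not to an NX3 nitrogen.
(C) contains a primary amide (-C(=O)NH2), which satisfies every atom and bond constraint.
(D) has a primary amino group (-NH2) but the -NH2 is not attached to a carbonyl carbon.
So the answer is (C).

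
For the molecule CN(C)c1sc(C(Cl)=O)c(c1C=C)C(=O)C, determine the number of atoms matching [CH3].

3

Check the 16 heavy atoms by environment: 1× s (aromatic, H0) → no; 4× c (aromatic, H0) → no; 2× C (H0) → no; 2× O (H0) → no; 1× Cl (H0) → no; 1× C (H1) → no; 1× C (H2) → no; 3× C (H3) → match; 1× N (H0) → no.
That gives 3 matching atoms.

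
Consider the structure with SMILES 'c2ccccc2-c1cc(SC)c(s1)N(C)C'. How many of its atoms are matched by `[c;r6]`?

6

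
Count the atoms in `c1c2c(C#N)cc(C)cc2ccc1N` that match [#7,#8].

2

The query [#7,#8] means: nitrogen or oxygen (comma = OR).
Check the 14 heavy atoms by environment: 10× c (aromatic) → no; 2× N → match; 2× C → no.
That gives 2 matching atoms.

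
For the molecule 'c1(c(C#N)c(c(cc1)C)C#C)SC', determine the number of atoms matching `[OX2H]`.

Check the 13 heavy atoms by environment: 4× c (aromatic, H0, X3) → no; 2× c (aromatic, H1, X3) → no; 2× C (H0, X2) → no; 1× C (H1, X2) → no; 1× N (H0, X1) → no; 1× S (H0, X2) → no; 2× C (H3, X4) → no.
No environment satisfies the query, so 0 matching atoms.

0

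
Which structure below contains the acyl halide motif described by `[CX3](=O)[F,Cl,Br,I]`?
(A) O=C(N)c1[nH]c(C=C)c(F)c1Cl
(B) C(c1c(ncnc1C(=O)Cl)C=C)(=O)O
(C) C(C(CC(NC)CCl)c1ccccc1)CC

B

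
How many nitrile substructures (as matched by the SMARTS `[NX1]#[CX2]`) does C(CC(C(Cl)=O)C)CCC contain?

0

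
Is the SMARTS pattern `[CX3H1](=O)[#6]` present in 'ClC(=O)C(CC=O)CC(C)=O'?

The pattern [CX3H1](=O)[#6] describes an sp2 carbon with one H, double-bonded to O and single-bonded to carbon — an aldehyde.
The molecule carries an aldehyde (-CHO), whose atoms satisfy every constraint of the query, so the pattern matches.

Yes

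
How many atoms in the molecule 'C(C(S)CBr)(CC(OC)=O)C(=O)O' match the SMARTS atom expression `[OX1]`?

Check the 13 heavy atoms by environment: 5× C (X4) → no; 2× C (X3) → no; 2× O (X1) → match; 2× O (X2) → no; 1× Br (X1) → no; 1× S (X2) → no.
That gives 2 matching atoms.

2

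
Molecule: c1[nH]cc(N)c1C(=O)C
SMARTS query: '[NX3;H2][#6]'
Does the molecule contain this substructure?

Yes

The pattern [NX3;H2][#6] describes a trivalent nitrogen with two H attached to carbon — a primary amine.
The molecule carries a primary amino group (-NH2), whose atoms satisfy every constraint of the query, so the pattern matches.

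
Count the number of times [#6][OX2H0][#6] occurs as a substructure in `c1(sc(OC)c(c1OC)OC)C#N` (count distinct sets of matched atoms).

[#6][OX2H0][#6] is the SMARTS for an ether: an aliphatic oxygen bridging two carbons with no H on the oxygen.
The molecule carries 3 separate instances of a methoxy ether (-OCH3) meeting every constraint; each maps to a distinct set of atoms, giving 3 matches.

3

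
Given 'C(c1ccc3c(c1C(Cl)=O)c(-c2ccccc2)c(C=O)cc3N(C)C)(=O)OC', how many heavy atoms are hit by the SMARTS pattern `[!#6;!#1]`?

Check the 28 heavy atoms by environment: 16× c (aromatic) → no; 6× C → no; 4× O → match; 1× Cl → match; 1× N → match.
Summing the matching environments: 4 + 1 + 1 = 6 matching atoms.

6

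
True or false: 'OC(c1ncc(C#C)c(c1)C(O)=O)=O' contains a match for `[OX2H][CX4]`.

False

The pattern [OX2H][CX4] describes a hydroxyl oxygen bound to an sp3 (X4) carbon — an aliphatic alcohol.
The closest candidate here is a carboxylic acid group (-C(=O)OH), but the -OH is on a CX3 carbonyl carbon, not a CX4 carbon. No other fragment satisfies the full query, so there is no match.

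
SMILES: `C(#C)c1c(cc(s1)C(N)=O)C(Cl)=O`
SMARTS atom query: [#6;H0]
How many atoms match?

The query [#6;H0] means: any carbon with no attached hydrogen.
Check the 13 heavy atoms by environment: 1× s (aromatic, H0) → no; 3× c (aromatic, H0) → match; 1× c (aromatic, H1) → no; 3× C (H0) → match; 2× O (H0) → no; 1× N (H2) → no; 1× Cl (H0) → no; 1× C (H1) → no.
Summing the matching environments: 3 + 3 = 6 matching atoms.

6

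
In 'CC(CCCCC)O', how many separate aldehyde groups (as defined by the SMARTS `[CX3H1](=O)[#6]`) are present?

0

[CX3H1](=O)[#6] is the SMARTS for an aldehyde: an sp2 carbon with one H, double-bonded to O and single-bonded to carbon.
No fragment in the molecule satisfies every constraint, giving 0 matches.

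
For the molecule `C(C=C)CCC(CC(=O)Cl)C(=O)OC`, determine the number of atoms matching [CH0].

2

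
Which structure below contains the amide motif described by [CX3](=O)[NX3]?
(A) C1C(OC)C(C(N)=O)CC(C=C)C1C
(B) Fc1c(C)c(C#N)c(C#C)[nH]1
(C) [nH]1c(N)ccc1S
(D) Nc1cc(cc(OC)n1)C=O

A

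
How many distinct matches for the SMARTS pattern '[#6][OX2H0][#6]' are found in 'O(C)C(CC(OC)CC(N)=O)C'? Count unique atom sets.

[#6][OX2H0][#6] is the SMARTS for an ether: an aliphatic oxygen bridging two carbons with no H on the oxygen.
The molecule carries 2 separate instances of a methoxy ether (-OCH3) meeting every constraint; each maps to a distinct set of atoms, giving 2 matches.

2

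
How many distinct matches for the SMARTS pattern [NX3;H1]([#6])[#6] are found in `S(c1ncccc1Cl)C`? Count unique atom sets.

0

[NX3;H1]([#6])[#6] is the SMARTS for a secondary amine: a trivalent nitrogen with one H, bonded to two carbons.
No fragment in the molecule satisfies every constraint, giving 0 matches.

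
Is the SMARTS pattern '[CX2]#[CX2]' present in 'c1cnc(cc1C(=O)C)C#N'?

The pattern [CX2]#[CX2] describes a carbon-carbon triple bond — an alkyne.
The closest candidate here is a nitrile (-C#N), but the triple bond is C#N, not C#C. No other fragment satisfies the full query, so there is no match.

No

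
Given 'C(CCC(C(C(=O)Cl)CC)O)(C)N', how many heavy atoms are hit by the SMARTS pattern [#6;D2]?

3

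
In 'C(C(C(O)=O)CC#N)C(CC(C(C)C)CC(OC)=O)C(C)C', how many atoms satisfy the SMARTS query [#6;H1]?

5

The query [#6;H1] means: any carbon bearing exactly one hydrogen.
Check the 22 heavy atoms by environment: 4× C (H2) → no; 5× C (H1) → match; 3× C (H0) → no; 1× N (H0) → no; 5× C (H3) → no; 3× O (H0) → no; 1× O (H1) → no.
That gives 5 matching atoms.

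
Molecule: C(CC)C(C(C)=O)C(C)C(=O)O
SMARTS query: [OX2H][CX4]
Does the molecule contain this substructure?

No

The pattern [OX2H][CX4] describes a hydroxyl oxygen bound to an sp3 (X4) carbon — an aliphatic alcohol.
The closest candidate here is a carboxylic acid group (-C(=O)OH), but the -OH is on a CX3 carbonyl carbon, not a CX4 carbon. No other fragment satisfies the full query, so there is no match.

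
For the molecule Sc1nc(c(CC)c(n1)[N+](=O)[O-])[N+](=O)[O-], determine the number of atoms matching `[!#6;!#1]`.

The query [!#6;!#1] means: not carbon and not hydrogen — any heteroatom.
Check the 15 heavy atoms by environment: 2× n (aromatic) → match; 4× c (aromatic) → no; 1× S → match; 2× C → no; 2× N (charge +1) → match; 2× O (charge -1) → match; 2× O → match.
Summing the matching environments: 2 + 1 + 2 + 2 + 2 = 9 matching atoms.

9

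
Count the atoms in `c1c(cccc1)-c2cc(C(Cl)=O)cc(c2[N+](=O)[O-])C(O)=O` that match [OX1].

4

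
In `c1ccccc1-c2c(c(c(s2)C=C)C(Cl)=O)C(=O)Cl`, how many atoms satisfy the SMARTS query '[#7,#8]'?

The query [#7,#8] means: nitrogen or oxygen (comma = OR).
Check the 19 heavy atoms by environment: 1× s (aromatic) → no; 10× c (aromatic) → no; 4× C → no; 2× O → match; 2× Cl → no.
That gives 2 matching atoms.

2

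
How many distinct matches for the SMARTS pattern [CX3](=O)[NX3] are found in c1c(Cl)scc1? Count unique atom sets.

[CX3](=O)[NX3] is the SMARTS for an amide: a carbonyl carbon bonded to a trivalent nitrogen.
No fragment in the molecule satisfies every constraint, giving 0 matches.

0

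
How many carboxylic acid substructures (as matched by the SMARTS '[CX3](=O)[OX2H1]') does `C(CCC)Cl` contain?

0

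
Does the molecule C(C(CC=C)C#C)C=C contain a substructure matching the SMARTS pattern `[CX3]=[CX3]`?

The pattern [CX3]=[CX3] describes a non-aromatic C=C double bond between two sp2 carbons — an alkene.
The molecule carries a vinyl group (-CH=CH2), whose atoms satisfy every constraint of the query, so the pattern matches.

Yes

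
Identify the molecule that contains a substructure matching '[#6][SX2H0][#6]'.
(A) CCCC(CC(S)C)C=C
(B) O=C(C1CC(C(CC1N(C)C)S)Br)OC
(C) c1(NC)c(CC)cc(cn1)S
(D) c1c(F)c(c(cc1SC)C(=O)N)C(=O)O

D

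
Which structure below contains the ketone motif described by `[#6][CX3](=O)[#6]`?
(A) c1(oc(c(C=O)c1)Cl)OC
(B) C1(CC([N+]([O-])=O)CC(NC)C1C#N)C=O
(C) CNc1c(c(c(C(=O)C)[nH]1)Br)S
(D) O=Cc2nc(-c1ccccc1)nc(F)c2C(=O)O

C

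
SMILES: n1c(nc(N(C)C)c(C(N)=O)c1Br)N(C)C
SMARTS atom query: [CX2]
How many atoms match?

0

The query [CX2] means: C with X2: aliphatic carbon with exactly 2 total connections.
Check the 16 heavy atoms by environment: 2× n (aromatic, X2) → no; 4× c (aromatic, X3) → no; 1× C (X3) → no; 1× O (X1) → no; 3× N (X3) → no; 4× C (X4) → no; 1× Br (X1) → no.
No environment satisfies the query, so 0 matching atoms.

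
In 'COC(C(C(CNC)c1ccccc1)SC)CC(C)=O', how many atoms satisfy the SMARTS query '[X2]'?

2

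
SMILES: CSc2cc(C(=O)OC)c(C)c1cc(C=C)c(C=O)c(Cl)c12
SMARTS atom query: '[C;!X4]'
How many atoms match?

4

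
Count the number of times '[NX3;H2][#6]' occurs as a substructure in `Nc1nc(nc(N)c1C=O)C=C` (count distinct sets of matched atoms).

2

[NX3;H2][#6] is the SMARTS for a primary amine: a trivalent nitrogen with two H attached to carbon.
The molecule carries 2 separate instances of a primary amino group (-NH2) meeting every constraint; each maps to a distinct set of atoms, giving 2 matches.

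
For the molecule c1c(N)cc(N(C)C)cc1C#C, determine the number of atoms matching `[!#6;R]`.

0

Check the 12 heavy atoms by environment: 6× c (aromatic, in 6-ring) → no; 2× N (acyclic) → no; 4× C (acyclic) → no.
No environment satisfies the query, so 0 matching atoms.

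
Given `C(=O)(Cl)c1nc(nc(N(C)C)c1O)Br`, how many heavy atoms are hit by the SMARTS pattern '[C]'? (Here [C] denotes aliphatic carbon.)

3

The query [C] means: uppercase C matches aliphatic (non-aromatic) carbon only.
Check the 14 heavy atoms by environment: 2× n (aromatic) → no; 4× c (aromatic) → no; 1× N → no; 3× C → match; 2× O → no; 1× Cl → no; 1× Br → no.
That gives 3 matching atoms.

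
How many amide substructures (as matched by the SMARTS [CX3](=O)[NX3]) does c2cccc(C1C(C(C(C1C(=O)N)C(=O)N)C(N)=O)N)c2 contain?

3

[CX3](=O)[NX3] is the SMARTS for an amide: a carbonyl carbon bonded to a trivalent nitrogen.
The molecule carries 3 separate instances of a primary amide (-C(=O)NH2) meeting every constraint; each maps to a distinct set of atoms, giving 3 matches.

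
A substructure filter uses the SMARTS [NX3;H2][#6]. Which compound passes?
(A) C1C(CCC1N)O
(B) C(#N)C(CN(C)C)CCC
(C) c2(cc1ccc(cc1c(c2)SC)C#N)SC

A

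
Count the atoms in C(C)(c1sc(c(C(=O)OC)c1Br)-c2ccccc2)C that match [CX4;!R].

4

The query [CX4;!R] means: aliphatic carbon with four total connections, not in a ring.
Check the 19 heavy atoms by environment: 1× s (aromatic, X2, in 5-ring) → no; 4× c (aromatic, X3, in 5-ring) → no; 4× C (X4, acyclic) → match; 1× Br (X1, acyclic) → no; 6× c (aromatic, X3, in 6-ring) → no; 1× C (X3, acyclic) → no; 1× O (X1, acyclic) → no; 1× O (X2, acyclic) → no.
That gives 4 matching atoms.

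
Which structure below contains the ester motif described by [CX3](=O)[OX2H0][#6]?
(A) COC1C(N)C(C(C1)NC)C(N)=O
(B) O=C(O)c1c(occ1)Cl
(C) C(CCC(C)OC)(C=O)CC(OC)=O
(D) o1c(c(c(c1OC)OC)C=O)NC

C

[CX3](=O)[OX2H0][#6] describes a carbonyl carbon bonded to an oxygen that is itself bonded to carbon (no H on that O) (an ester).
(A) has a methoxy ether (-OCH3) but the ether oxygen is not adjacent to a C=O carbon.
(B) has a carboxylic acid group (-C(=O)OH) but the singly-bonded O carries H (OX2H1, not H0).
(C) contains a methyl-ester group (-C(=O)OCH3), which satisfies every atom and bond constraint.
(D) has a methoxy ether (-OCH3) but the ether oxygen is not adjacent to a C=O carbon.
So the answer is (C).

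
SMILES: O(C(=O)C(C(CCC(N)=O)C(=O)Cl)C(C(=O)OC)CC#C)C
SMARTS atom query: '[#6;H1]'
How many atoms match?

The query [#6;H1] means: any carbon bearing exactly one hydrogen.
Check the 22 heavy atoms by environment: 3× C (H2) → no; 4× C (H1) → match; 5× C (H0) → no; 6× O (H0) → no; 2× C (H3) → no; 1× N (H2) → no; 1× Cl (H0) → no.
That gives 4 matching atoms.

4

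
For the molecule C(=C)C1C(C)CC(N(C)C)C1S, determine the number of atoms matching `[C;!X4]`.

2

Check the 12 heavy atoms by environment: 8× C (X4) → no; 2× C (X3) → match; 1× N (X3) → no; 1× S (X2) → no.
That gives 2 matching atoms.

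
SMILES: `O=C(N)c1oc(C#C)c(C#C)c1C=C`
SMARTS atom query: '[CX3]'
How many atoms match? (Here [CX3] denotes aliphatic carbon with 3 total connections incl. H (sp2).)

3

The query [CX3] means: C with X3: aliphatic carbon with exactly 3 total connections.
Check the 14 heavy atoms by environment: 1× o (aromatic, X2) → no; 4× c (aromatic, X3) → no; 3× C (X3) → match; 1× O (X1) → no; 1× N (X3) → no; 4× C (X2) → no.
That gives 3 matching atoms.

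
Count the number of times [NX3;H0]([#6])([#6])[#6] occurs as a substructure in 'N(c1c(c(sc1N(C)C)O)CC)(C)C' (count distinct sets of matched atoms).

[NX3;H0]([#6])([#6])[#6] is the SMARTS for a tertiary amine: a trivalent nitrogen with no H, bonded to three carbons.
The molecule carries 2 separate instances of a dimethylamino group (-N(CH3)2) meeting every constraint; each maps to a distinct set of atoms, giving 2 matches.

2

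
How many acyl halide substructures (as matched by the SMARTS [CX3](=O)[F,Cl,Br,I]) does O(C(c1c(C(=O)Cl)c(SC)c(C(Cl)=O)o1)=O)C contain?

2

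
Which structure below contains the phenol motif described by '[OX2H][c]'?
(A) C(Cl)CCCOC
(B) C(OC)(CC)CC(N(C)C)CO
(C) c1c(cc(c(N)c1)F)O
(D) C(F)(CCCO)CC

[OX2H][c] describes a hydroxyl oxygen attached to an aromatic carbon (a phenol).
(A) has a methoxy ether (-OCH3) but the oxygen has H0, not H1.
(B) has a hydroxyl group (-OH) but the -OH is on an aliphatic carbon, not an aromatic c.
(C) contains a hydroxyl group (-OH), which satisfies every atom and bond constraint.
(D) has a hydroxyl group (-OH) but the -OH is on an aliphatic carbon, not an aromatic c.
So the answer is (C).

C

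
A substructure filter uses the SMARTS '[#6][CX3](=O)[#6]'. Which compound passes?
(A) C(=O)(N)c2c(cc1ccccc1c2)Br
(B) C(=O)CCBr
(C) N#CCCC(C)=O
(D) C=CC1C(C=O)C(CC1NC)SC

[#6][CX3](=O)[#6] describes a carbonyl carbon (no H) flanked by two carbons (a ketone).
(A) has a primary amide (-C(=O)NH2) but one neighbour of the carbonyl carbon is N, not C.
(B) has an aldehyde (-CHO) but the carbonyl carbon has H1, so it is not flanked by two carbons.
(C) contains an acetyl/ketone group (-C(=O)CH3), which satisfies every atom and bond constraint.
(D) has an aldehyde (-CHO) but the carbonyl carbon has H1, so it is not flanked by two carbons.
So the answer is (C).

C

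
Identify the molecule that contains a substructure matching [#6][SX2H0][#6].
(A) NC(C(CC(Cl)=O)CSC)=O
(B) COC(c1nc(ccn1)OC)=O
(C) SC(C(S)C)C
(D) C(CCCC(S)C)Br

A

[#6][SX2H0][#6] describes an aliphatic sulfur bridging two carbons with no H on the sulfur (a thioether).
(A) contains a methylthio ether (-SCH3), which satisfies every atom and bond constraint.
(B) has a methoxy ether (-OCH3) but the bridging atom is O, not S.
(C) has a thiol (-SH) but the sulfur has H1, not H0 bridging two carbons.
(D) has a thiol (-SH) but the sulfur has H1, not H0 bridging two carbons.
So the answer is (A).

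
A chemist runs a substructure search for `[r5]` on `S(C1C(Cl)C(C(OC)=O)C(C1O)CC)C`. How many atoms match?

5

The query [r5] means: r5 matches atoms in a five-membered ring.
Check the 15 heavy atoms by environment: 5× C (in 5-ring) → match; 3× O (acyclic) → no; 5× C (acyclic) → no; 1× S (acyclic) → no; 1× Cl (acyclic) → no.
That gives 5 matching atoms.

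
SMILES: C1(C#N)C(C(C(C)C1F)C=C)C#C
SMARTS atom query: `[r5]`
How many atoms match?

5

Check the 13 heavy atoms by environment: 5× C (in 5-ring) → match; 6× C (acyclic) → no; 1× F (acyclic) → no; 1× N (acyclic) → no.
That gives 5 matching atoms.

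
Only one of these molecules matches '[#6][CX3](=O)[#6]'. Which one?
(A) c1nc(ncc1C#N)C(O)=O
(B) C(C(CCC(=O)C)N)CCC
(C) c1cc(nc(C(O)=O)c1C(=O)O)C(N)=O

B

[#6][CX3](=O)[#6] describes a carbonyl carbon (no H) flanked by two carbons (a ketone).
(A) has a carboxylic acid group (-C(=O)OH) but one neighbour of the carbonyl carbon is O, not C.
(B) contains an acetyl/ketone group (-C(=O)CH3), which satisfies every atom and bond constraint.
(C) has a primary amide (-C(=O)NH2) but one neighbour of the carbonyl carbon is N, not C.
So the answer is (B).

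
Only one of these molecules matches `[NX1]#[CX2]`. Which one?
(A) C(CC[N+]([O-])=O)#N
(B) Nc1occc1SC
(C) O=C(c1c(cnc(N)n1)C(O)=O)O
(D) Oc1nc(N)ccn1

A

[NX1]#[CX2] describes a nitrogen triple-bonded to a two-connected carbon (a nitrile).
(A) contains a nitrile (-C#N), which satisfies every atom and bond constraint.
(B) has a primary amino group (-NH2) but the nitrogen is NX3 (three connections), not NX1 triple-bonded.
(C) has a primary amino group (-NH2) but the nitrogen is NX3 (three connections), not NX1 triple-bonded.
(D) has a primary amino group (-NH2) but the nitrogen is NX3 (three connections), not NX1 triple-bonded.
So the answer is (A).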